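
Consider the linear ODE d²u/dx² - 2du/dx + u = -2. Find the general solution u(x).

Characteristic equation r² - 2r + 1 = 0 has discriminant (-2)² - 4·(1) = 0, so r = 1 is a repeated root.
Hence u_h = (C1 + C2*x)*exp(x).
For the particular solution try u_p = A0. Substituting and matching coefficients of each power of x gives A0 = -2, so u_p = -2.

u = -2 + C1*exp(x) + C2*x*exp(x)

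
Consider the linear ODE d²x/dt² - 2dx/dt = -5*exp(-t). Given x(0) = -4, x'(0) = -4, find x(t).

x = 1/2 - 17*exp(2*t)/6 - 5*exp(-t)/3

Characteristic equation r² - 2r = 0 factors as (r - 2)r = 0, so r = 2, 0.
Hence x_h = C1*exp(2*t) + C2.
Try x_p = A*exp(-t). Substituting into the equation and dividing by exp(-t) gives A = -5/3, so x_p = -5*exp(-t)/3.
General solution: x = C2 - 5*exp(-t)/3 + C1*exp(2*t).
Apply the initial conditions: x(0) = -5/3 + C1 + C2 = -4 and x'(0) = 5/3 + 2*C1 = -4. Solving gives C1 = -17/6, C2 = 1/2.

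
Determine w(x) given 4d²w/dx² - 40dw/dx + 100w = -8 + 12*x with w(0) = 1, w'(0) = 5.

w = -4/125 + 3*x/25 + 129*exp(5*x)/125 - 7*x*exp(5*x)/25

Divide through by 4: w'' - 10w' + 25w = -2 + 3*x.
Characteristic equation r² - 10r + 25 = 0 has discriminant (-10)² - 4·(25) = 0, so r = 5 is a repeated root.
Hence w_h = (C1 + C2*x)*exp(5*x).
For the particular solution try w_p = A0 + A1*x. Substituting and matching coefficients of each power of x gives A0 = -4/125, A1 = 3/25, so w_p = -4/125 + 3*x/25.
General solution: w = -4/125 + 3*x/25 + C1*exp(5*x) + C2*x*exp(5*x).
Apply the initial conditions: w(0) = -4/125 + C1 = 1 and w'(0) = 3/25 + C2 + 5*C1 = 5. Solving gives C1 = 129/125, C2 = -7/25.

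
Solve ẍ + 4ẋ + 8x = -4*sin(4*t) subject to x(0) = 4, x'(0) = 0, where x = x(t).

x = cos(4*t)/5 + sin(4*t)/10 + 18*exp(-2*t)*sin(2*t)/5 + 19*cos(2*t)*exp(-2*t)/5

Characteristic equation r² + 4r + 8 = 0 has discriminant (4)² - 4·(8) = -16 < 0, so r = -2 ± 2i.
Hence x_h = C1*cos(2*t)*exp(-2*t) + C2*exp(-2*t)*sin(2*t).
Try x_p = A*cos(4*t) + B*sin(4*t). Substituting and equating the coefficients of cos(4t) and sin(4t) gives A = 1/5, B = 1/10, so x_p = cos(4*t)/5 + sin(4*t)/10.
General solution: x = cos(4*t)/5 + sin(4*t)/10 + C1*cos(2*t)*exp(-2*t) + C2*exp(-2*t)*sin(2*t).
Apply the initial conditions: x(0) = 1/5 + C1 = 4 and x'(0) = 2/5 - 2*C1 + 2*C2 = 0. Solving gives C1 = 19/5, C2 = 18/5.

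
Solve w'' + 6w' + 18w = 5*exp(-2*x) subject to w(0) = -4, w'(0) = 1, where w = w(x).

w = exp(-2*x)/2 - 23*exp(-3*x)*sin(3*x)/6 - 9*cos(3*x)*exp(-3*x)/2

Characteristic equation r² + 6r + 18 = 0 has discriminant (6)² - 4·(18) = -36 < 0, so r = -3 ± 3i.
Hence w_h = C1*cos(3*x)*exp(-3*x) + C2*exp(-3*x)*sin(3*x).
Try w_p = A*exp(-2*x). Substituting into the equation and dividing by exp(-2*x) gives A = 1/2, so w_p = exp(-2*x)/2.
General solution: w = exp(-2*x)/2 + C1*cos(3*x)*exp(-3*x) + C2*exp(-3*x)*sin(3*x).
Apply the initial conditions: w(0) = 1/2 + C1 = -4 and w'(0) = -1 - 3*C1 + 3*C2 = 1. Solving gives C1 = -9/2, C2 = -23/6.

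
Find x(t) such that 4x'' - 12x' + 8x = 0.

Divide through by 4: x'' - 3x' + 2x = 0.
Characteristic equation r² - 3r + 2 = 0 factors as (r - 1)(r - 2) = 0, so r = 1, 2.
Hence x_h = C1*exp(t) + C2*exp(2*t).

x = C1*exp(t) + C2*exp(2*t)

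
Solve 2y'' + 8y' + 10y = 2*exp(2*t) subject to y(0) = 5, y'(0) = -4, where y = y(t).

y = exp(2*t)/17 + 84*cos(t)*exp(-2*t)/17 + 98*exp(-2*t)*sin(t)/17

Divide through by 2: y'' + 4y' + 5y = exp(2*t).
Characteristic equation r² + 4r + 5 = 0 has discriminant (4)² - 4·(5) = -4 < 0, so r = -2 ± i.
Hence y_h = C1*cos(t)*exp(-2*t) + C2*exp(-2*t)*sin(t).
Try y_p = A*exp(2*t). Substituting into the equation and dividing by exp(2*t) gives A = 1/17, so y_p = exp(2*t)/17.
General solution: y = exp(2*t)/17 + C1*cos(t)*exp(-2*t) + C2*exp(-2*t)*sin(t).
Apply the initial conditions: y(0) = 1/17 + C1 = 5 and y'(0) = 2/17 + C2 - 2*C1 = -4. Solving gives C1 = 84/17, C2 = 98/17.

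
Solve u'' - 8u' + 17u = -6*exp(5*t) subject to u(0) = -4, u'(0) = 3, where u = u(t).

u = -3*exp(5*t) - cos(t)*exp(4*t) + 22*exp(4*t)*sin(t)

Characteristic equation r² - 8r + 17 = 0 has discriminant (-8)² - 4·(17) = -4 < 0, so r = 4 ± i.
Hence u_h = C1*cos(t)*exp(4*t) + C2*exp(4*t)*sin(t).
Try u_p = A*exp(5*t). Substituting into the equation and dividing by exp(5*t) gives A = -3, so u_p = -3*exp(5*t).
General solution: u = -3*exp(5*t) + C1*cos(t)*exp(4*t) + C2*exp(4*t)*sin(t).
Apply the initial conditions: u(0) = -3 + C1 = -4 and u'(0) = -15 + C2 + 4*C1 = 3. Solving gives C1 = -1, C2 = 22.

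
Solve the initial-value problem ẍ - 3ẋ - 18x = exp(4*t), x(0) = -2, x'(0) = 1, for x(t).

x = -10*exp(-3*t)/7 - exp(6*t)/2 - exp(4*t)/14

Characteristic equation r² - 3r - 18 = 0 factors as (r + 3)(r - 6) = 0, so r = -3, 6.
Hence x_h = C1*exp(-3*t) + C2*exp(6*t).
Try x_p = A*exp(4*t). Substituting into the equation and dividing by exp(4*t) gives A = -1/14, so x_p = -exp(4*t)/14.
General solution: x = -exp(4*t)/14 + C1*exp(-3*t) + C2*exp(6*t).
Apply the initial conditions: x(0) = -1/14 + C1 + C2 = -2 and x'(0) = -2/7 - 3*C1 + 6*C2 = 1. Solving gives C1 = -10/7, C2 = -1/2.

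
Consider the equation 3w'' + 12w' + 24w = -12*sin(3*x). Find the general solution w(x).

w = 4*sin(3*x)/145 + 48*cos(3*x)/145 + C1*cos(2*x)*exp(-2*x) + C2*exp(-2*x)*sin(2*x)

Divide through by 3: w'' + 4w' + 8w = -4*sin(3*x).
Characteristic equation r² + 4r + 8 = 0 has discriminant (4)² - 4·(8) = -16 < 0, so r = -2 ± 2i.
Hence w_h = C1*cos(2*x)*exp(-2*x) + C2*exp(-2*x)*sin(2*x).
Try w_p = A*cos(3*x) + B*sin(3*x). Substituting and equating the coefficients of cos(3x) and sin(3x) gives A = 48/145, B = 4/145, so w_p = 4*sin(3*x)/145 + 48*cos(3*x)/145.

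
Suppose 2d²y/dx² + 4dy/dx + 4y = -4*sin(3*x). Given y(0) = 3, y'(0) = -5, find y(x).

y = 12*cos(3*x)/85 + 14*sin(3*x)/85 - 224*exp(-x)*sin(x)/85 + 243*cos(x)*exp(-x)/85

Divide through by 2: y'' + 2y' + 2y = -2*sin(3*x).
Characteristic equation r² + 2r + 2 = 0 has discriminant (2)² - 4·(2) = -4 < 0, so r = -1 ± i.
Hence y_h = C1*cos(x)*exp(-x) + C2*exp(-x)*sin(x).
Try y_p = A*cos(3*x) + B*sin(3*x). Substituting and equating the coefficients of cos(3x) and sin(3x) gives A = 12/85, B = 14/85, so y_p = 12*cos(3*x)/85 + 14*sin(3*x)/85.
General solution: y = 12*cos(3*x)/85 + 14*sin(3*x)/85 + C1*cos(x)*exp(-x) + C2*exp(-x)*sin(x).
Apply the initial conditions: y(0) = 12/85 + C1 = 3 and y'(0) = 42/85 + C2 - C1 = -5. Solving gives C1 = 243/85, C2 = -224/85.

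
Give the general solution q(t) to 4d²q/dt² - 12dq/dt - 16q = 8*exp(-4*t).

Divide through by 4: q'' - 3q' - 4q = 2*exp(-4*t).
Characteristic equation r² - 3r - 4 = 0 factors as (r + 1)(r - 4) = 0, so r = -1, 4.
Hence q_h = C1*exp(-t) + C2*exp(4*t).
Try q_p = A*exp(-4*t). Substituting into the equation and dividing by exp(-4*t) gives A = 1/12, so q_p = exp(-4*t)/12.

q = exp(-4*t)/12 + C1*exp(-t) + C2*exp(4*t)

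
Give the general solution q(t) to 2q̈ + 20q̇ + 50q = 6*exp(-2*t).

Divide through by 2: q'' + 10q' + 25q = 3*exp(-2*t).
Characteristic equation r² + 10r + 25 = 0 has discriminant (10)² - 4·(25) = 0, so r = -5 is a repeated root.
Hence q_h = (C1 + C2*t)*exp(-5*t).
Try q_p = A*exp(-2*t). Substituting into the equation and dividing by exp(-2*t) gives A = 1/3, so q_p = exp(-2*t)/3.

q = exp(-2*t)/3 + C1*exp(-5*t) + C2*t*exp(-5*t)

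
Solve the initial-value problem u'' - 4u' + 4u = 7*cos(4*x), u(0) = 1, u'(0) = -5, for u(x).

Characteristic equation r² - 4r + 4 = 0 has discriminant (-4)² - 4·(4) = 0, so r = 2 is a repeated root.
Hence u_h = (C1 + C2*x)*exp(2*x).
Try u_p = A*cos(4*x) + B*sin(4*x). Substituting and equating the coefficients of cos(4x) and sin(4x) gives A = -21/100, B = -7/25, so u_p = -21*cos(4*x)/100 - 7*sin(4*x)/25.
General solution: u = -21*cos(4*x)/100 - 7*sin(4*x)/25 + C1*exp(2*x) + C2*x*exp(2*x).
Apply the initial conditions: u(0) = -21/100 + C1 = 1 and u'(0) = -28/25 + C2 + 2*C1 = -5. Solving gives C1 = 121/100, C2 = -63/10.

u = -21*cos(4*x)/100 - 7*sin(4*x)/25 + 121*exp(2*x)/100 - 63*x*exp(2*x)/10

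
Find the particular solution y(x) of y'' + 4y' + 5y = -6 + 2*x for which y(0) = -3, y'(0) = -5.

Characteristic equation r² + 4r + 5 = 0 has discriminant (4)² - 4·(5) = -4 < 0, so r = -2 ± i.
Hence y_h = C1*cos(x)*exp(-2*x) + C2*exp(-2*x)*sin(x).
For the particular solution try y_p = A0 + A1*x. Substituting and matching coefficients of each power of x gives A0 = -38/25, A1 = 2/5, so y_p = -38/25 + 2*x/5.
General solution: y = -38/25 + 2*x/5 + C1*cos(x)*exp(-2*x) + C2*exp(-2*x)*sin(x).
Apply the initial conditions: y(0) = -38/25 + C1 = -3 and y'(0) = 2/5 + C2 - 2*C1 = -5. Solving gives C1 = -37/25, C2 = -209/25.

y = -38/25 + 2*x/5 - 209*exp(-2*x)*sin(x)/25 - 37*cos(x)*exp(-2*x)/25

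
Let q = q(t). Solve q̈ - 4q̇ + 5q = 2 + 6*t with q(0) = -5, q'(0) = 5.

q = 34/25 + 6*t/5 - 159*cos(t)*exp(2*t)/25 + 413*exp(2*t)*sin(t)/25

Characteristic equation r² - 4r + 5 = 0 has discriminant (-4)² - 4·(5) = -4 < 0, so r = 2 ± i.
Hence q_h = C1*cos(t)*exp(2*t) + C2*exp(2*t)*sin(t).
For the particular solution try q_p = A0 + A1*t. Substituting and matching coefficients of each power of t gives A0 = 34/25, A1 = 6/5, so q_p = 34/25 + 6*t/5.
General solution: q = 34/25 + 6*t/5 + C1*cos(t)*exp(2*t) + C2*exp(2*t)*sin(t).
Apply the initial conditions: q(0) = 34/25 + C1 = -5 and q'(0) = 6/5 + C2 + 2*C1 = 5. Solving gives C1 = -159/25, C2 = 413/25.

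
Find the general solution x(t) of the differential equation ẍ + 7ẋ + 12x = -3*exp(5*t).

Characteristic equation r² + 7r + 12 = 0 factors as (r + 3)(r + 4) = 0, so r = -3, -4.
Hence x_h = C1*exp(-3*t) + C2*exp(-4*t).
Try x_p = A*exp(5*t). Substituting into the equation and dividing by exp(5*t) gives A = -1/24, so x_p = -exp(5*t)/24.

x = -exp(5*t)/24 + C1*exp(-3*t) + C2*exp(-4*t)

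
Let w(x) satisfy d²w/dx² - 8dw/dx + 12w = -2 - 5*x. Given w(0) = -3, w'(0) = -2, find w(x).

Characteristic equation r² - 8r + 12 = 0 factors as (r - 2)(r - 6) = 0, so r = 2, 6.
Hence w_h = C1*exp(2*x) + C2*exp(6*x).
For the particular solution try w_p = A0 + A1*x. Substituting and matching coefficients of each power of x gives A0 = -4/9, A1 = -5/12, so w_p = -4/9 - 5*x/12.
General solution: w = -4/9 - 5*x/12 + C1*exp(2*x) + C2*exp(6*x).
Apply the initial conditions: w(0) = -4/9 + C1 + C2 = -3 and w'(0) = -5/12 + 2*C1 + 6*C2 = -2. Solving gives C1 = -55/16, C2 = 127/144.

w = -4/9 - 55*exp(2*x)/16 - 5*x/12 + 127*exp(6*x)/144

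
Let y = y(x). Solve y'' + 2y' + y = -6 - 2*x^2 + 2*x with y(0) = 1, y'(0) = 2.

Characteristic equation r² + 2r + 1 = 0 has discriminant (2)² - 4·(1) = 0, so r = -1 is a repeated root.
Hence y_h = (C1 + C2*x)*exp(-x).
For the particular solution try y_p = A0 + A1*x + A2*x^2. Substituting and matching coefficients of each power of x gives A0 = -22, A1 = 10, A2 = -2, so y_p = -22 - 2*x^2 + 10*x.
General solution: y = -22 - 2*x^2 + 10*x + C1*exp(-x) + C2*x*exp(-x).
Apply the initial conditions: y(0) = -22 + C1 = 1 and y'(0) = 10 + C2 - C1 = 2. Solving gives C1 = 23, C2 = 15.

y = -22 - 2*x**2 + 10*x + 23*exp(-x) + 15*x*exp(-x)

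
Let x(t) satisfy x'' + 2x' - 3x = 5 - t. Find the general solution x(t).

x = -13/9 + t/3 + C1*exp(-3*t) + C2*exp(t)

Characteristic equation r² + 2r - 3 = 0 factors as (r + 3)(r - 1) = 0, so r = -3, 1.
Hence x_h = C1*exp(-3*t) + C2*exp(t).
For the particular solution try x_p = A0 + A1*t. Substituting and matching coefficients of each power of t gives A0 = -13/9, A1 = 1/3, so x_p = -13/9 + t/3.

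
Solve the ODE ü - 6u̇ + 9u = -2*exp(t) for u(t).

u = -exp(t)/2 + C1*exp(3*t) + C2*t*exp(3*t)

Characteristic equation r² - 6r + 9 = 0 has discriminant (-6)² - 4·(9) = 0, so r = 3 is a repeated root.
Hence u_h = (C1 + C2*t)*exp(3*t).
Try u_p = A*exp(t). Substituting into the equation and dividing by exp(t) gives A = -1/2, so u_p = -exp(t)/2.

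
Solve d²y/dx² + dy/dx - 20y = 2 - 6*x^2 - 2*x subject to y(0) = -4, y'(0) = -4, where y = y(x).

y = -127/2000 - 484*exp(-5*x)/375 - 127*exp(4*x)/48 + 3*x**2/10 + 13*x/100

Characteristic equation r² + r - 20 = 0 factors as (r + 5)(r - 4) = 0, so r = -5, 4.
Hence y_h = C1*exp(-5*x) + C2*exp(4*x).
For the particular solution try y_p = A0 + A1*x + A2*x^2. Substituting and matching coefficients of each power of x gives A0 = -127/2000, A1 = 13/100, A2 = 3/10, so y_p = -127/2000 + 3*x^2/10 + 13*x/100.
General solution: y = -127/2000 + 3*x^2/10 + 13*x/100 + C1*exp(-5*x) + C2*exp(4*x).
Apply the initial conditions: y(0) = -127/2000 + C1 + C2 = -4 and y'(0) = 13/100 - 5*C1 + 4*C2 = -4. Solving gives C1 = -484/375, C2 = -127/48.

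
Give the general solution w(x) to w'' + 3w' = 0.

w = C2 + C1*exp(-3*x)

Characteristic equation r² + 3r = 0 factors as (r + 3)r = 0, so r = -3, 0.
Hence w_h = C1*exp(-3*x) + C2.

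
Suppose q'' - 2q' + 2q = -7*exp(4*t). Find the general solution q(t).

q = -7*exp(4*t)/10 + C1*cos(t)*exp(t) + C2*exp(t)*sin(t)

Characteristic equation r² - 2r + 2 = 0 has discriminant (-2)² - 4·(2) = -4 < 0, so r = 1 ± i.
Hence q_h = C1*cos(t)*exp(t) + C2*exp(t)*sin(t).
Try q_p = A*exp(4*t). Substituting into the equation and dividing by exp(4*t) gives A = -7/10, so q_p = -7*exp(4*t)/10.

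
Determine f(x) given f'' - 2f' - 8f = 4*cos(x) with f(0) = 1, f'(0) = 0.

Characteristic equation r² - 2r - 8 = 0 factors as (r + 2)(r - 4) = 0, so r = -2, 4.
Hence f_h = C1*exp(-2*x) + C2*exp(4*x).
Try f_p = A*cos(x) + B*sin(x). Substituting and equating the coefficients of cos(x) and sin(x) gives A = -36/85, B = -8/85, so f_p = -36*cos(x)/85 - 8*sin(x)/85.
General solution: f = -36*cos(x)/85 - 8*sin(x)/85 + C1*exp(-2*x) + C2*exp(4*x).
Apply the initial conditions: f(0) = -36/85 + C1 + C2 = 1 and f'(0) = -8/85 - 2*C1 + 4*C2 = 0. Solving gives C1 = 14/15, C2 = 25/51.

f = -36*cos(x)/85 - 8*sin(x)/85 + 14*exp(-2*x)/15 + 25*exp(4*x)/51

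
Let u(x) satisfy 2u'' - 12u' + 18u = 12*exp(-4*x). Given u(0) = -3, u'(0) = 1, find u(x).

Divide through by 2: u'' - 6u' + 9u = 6*exp(-4*x).
Characteristic equation r² - 6r + 9 = 0 has discriminant (-6)² - 4·(9) = 0, so r = 3 is a repeated root.
Hence u_h = (C1 + C2*x)*exp(3*x).
Try u_p = A*exp(-4*x). Substituting into the equation and dividing by exp(-4*x) gives A = 6/49, so u_p = 6*exp(-4*x)/49.
General solution: u = 6*exp(-4*x)/49 + C1*exp(3*x) + C2*x*exp(3*x).
Apply the initial conditions: u(0) = 6/49 + C1 = -3 and u'(0) = -24/49 + C2 + 3*C1 = 1. Solving gives C1 = -153/49, C2 = 76/7.

u = -153*exp(3*x)/49 + 6*exp(-4*x)/49 + 76*x*exp(3*x)/7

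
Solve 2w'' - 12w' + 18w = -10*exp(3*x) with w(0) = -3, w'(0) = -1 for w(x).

w = -3*exp(3*x) + 8*x*exp(3*x) - 5*x**2*exp(3*x)/2

Divide through by 2: w'' - 6w' + 9w = -5*exp(3*x).
Characteristic equation r² - 6r + 9 = 0 has discriminant (-6)² - 4·(9) = 0, so r = 3 is a repeated root.
Hence w_h = (C1 + C2*x)*exp(3*x).
Since exp(3*x) solves the homogeneous equation (r = 3 is a root of multiplicity 2), multiply the trial by x^2. Try w_p = A*x^2*exp(3*x). Substituting into the equation and dividing by exp(3*x) gives A = -5/2, so w_p = -5*x^2*exp(3*x)/2.
General solution: w = C1*exp(3*x) - 5*x^2*exp(3*x)/2 + C2*x*exp(3*x).
Apply the initial conditions: w(0) = C1 = -3 and w'(0) = C2 + 3*C1 = -1. Solving gives C1 = -3, C2 = 8.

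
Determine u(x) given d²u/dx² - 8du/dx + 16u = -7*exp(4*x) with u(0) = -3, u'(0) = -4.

Characteristic equation r² - 8r + 16 = 0 has discriminant (-8)² - 4·(16) = 0, so r = 4 is a repeated root.
Hence u_h = (C1 + C2*x)*exp(4*x).
Since exp(4*x) solves the homogeneous equation (r = 4 is a root of multiplicity 2), multiply the trial by x^2. Try u_p = A*x^2*exp(4*x). Substituting into the equation and dividing by exp(4*x) gives A = -7/2, so u_p = -7*x^2*exp(4*x)/2.
General solution: u = C1*exp(4*x) - 7*x^2*exp(4*x)/2 + C2*x*exp(4*x).
Apply the initial conditions: u(0) = C1 = -3 and u'(0) = C2 + 4*C1 = -4. Solving gives C1 = -3, C2 = 8.

u = -3*exp(4*x) + 8*x*exp(4*x) - 7*x**2*exp(4*x)/2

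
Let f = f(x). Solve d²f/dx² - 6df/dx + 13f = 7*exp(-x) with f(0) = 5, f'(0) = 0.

Characteristic equation r² - 6r + 13 = 0 has discriminant (-6)² - 4·(13) = -16 < 0, so r = 3 ± 2i.
Hence f_h = C1*cos(2*x)*exp(3*x) + C2*exp(3*x)*sin(2*x).
Try f_p = A*exp(-x). Substituting into the equation and dividing by exp(-x) gives A = 7/20, so f_p = 7*exp(-x)/20.
General solution: f = 7*exp(-x)/20 + C1*cos(2*x)*exp(3*x) + C2*exp(3*x)*sin(2*x).
Apply the initial conditions: f(0) = 7/20 + C1 = 5 and f'(0) = -7/20 + 2*C2 + 3*C1 = 0. Solving gives C1 = 93/20, C2 = -34/5.

f = 7*exp(-x)/20 - 34*exp(3*x)*sin(2*x)/5 + 93*cos(2*x)*exp(3*x)/20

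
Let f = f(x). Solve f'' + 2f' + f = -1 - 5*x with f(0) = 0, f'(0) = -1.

Characteristic equation r² + 2r + 1 = 0 has discriminant (2)² - 4·(1) = 0, so r = -1 is a repeated root.
Hence f_h = (C1 + C2*x)*exp(-x).
For the particular solution try f_p = A0 + A1*x. Substituting and matching coefficients of each power of x gives A0 = 9, A1 = -5, so f_p = 9 - 5*x.
General solution: f = 9 - 5*x + C1*exp(-x) + C2*x*exp(-x).
Apply the initial conditions: f(0) = 9 + C1 = 0 and f'(0) = -5 + C2 - C1 = -1. Solving gives C1 = -9, C2 = -5.

f = 9 - 9*exp(-x) - 5*x - 5*x*exp(-x)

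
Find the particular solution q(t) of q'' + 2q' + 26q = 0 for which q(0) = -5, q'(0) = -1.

q = -5*cos(5*t)*exp(-t) - 6*exp(-t)*sin(5*t)/5

Characteristic equation r² + 2r + 26 = 0 has discriminant (2)² - 4·(26) = -100 < 0, so r = -1 ± 5i.
Hence q_h = C1*cos(5*t)*exp(-t) + C2*exp(-t)*sin(5*t).
Apply the initial conditions: q(0) = C1 = -5 and q'(0) = -C1 + 5*C2 = -1. Solving gives C1 = -5, C2 = -6/5.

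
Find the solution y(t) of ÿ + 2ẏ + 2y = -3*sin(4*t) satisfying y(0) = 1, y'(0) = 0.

Characteristic equation r² + 2r + 2 = 0 has discriminant (2)² - 4·(2) = -4 < 0, so r = -1 ± i.
Hence y_h = C1*cos(t)*exp(-t) + C2*exp(-t)*sin(t).
Try y_p = A*cos(4*t) + B*sin(4*t). Substituting and equating the coefficients of cos(4t) and sin(4t) gives A = 6/65, B = 21/130, so y_p = 6*cos(4*t)/65 + 21*sin(4*t)/130.
General solution: y = 6*cos(4*t)/65 + 21*sin(4*t)/130 + C1*cos(t)*exp(-t) + C2*exp(-t)*sin(t).
Apply the initial conditions: y(0) = 6/65 + C1 = 1 and y'(0) = 42/65 + C2 - C1 = 0. Solving gives C1 = 59/65, C2 = 17/65.

y = 6*cos(4*t)/65 + 21*sin(4*t)/130 + 17*exp(-t)*sin(t)/65 + 59*cos(t)*exp(-t)/65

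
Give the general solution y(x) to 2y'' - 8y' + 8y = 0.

y = C1*exp(2*x) + C2*x*exp(2*x)

Divide through by 2: y'' - 4y' + 4y = 0.
Characteristic equation r² - 4r + 4 = 0 has discriminant (-4)² - 4·(4) = 0, so r = 2 is a repeated root.
Hence y_h = (C1 + C2*x)*exp(2*x).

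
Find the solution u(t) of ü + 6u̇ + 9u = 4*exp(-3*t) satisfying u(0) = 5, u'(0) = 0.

Characteristic equation r² + 6r + 9 = 0 has discriminant (6)² - 4·(9) = 0, so r = -3 is a repeated root.
Hence u_h = (C1 + C2*t)*exp(-3*t).
Since exp(-3*t) solves the homogeneous equation (r = -3 is a root of multiplicity 2), multiply the trial by t^2. Try u_p = A*t^2*exp(-3*t). Substituting into the equation and dividing by exp(-3*t) gives A = 2, so u_p = 2*t^2*exp(-3*t).
General solution: u = C1*exp(-3*t) + 2*t^2*exp(-3*t) + C2*t*exp(-3*t).
Apply the initial conditions: u(0) = C1 = 5 and u'(0) = C2 - 3*C1 = 0. Solving gives C1 = 5, C2 = 15.

u = 5*exp(-3*t) + 2*t**2*exp(-3*t) + 15*t*exp(-3*t)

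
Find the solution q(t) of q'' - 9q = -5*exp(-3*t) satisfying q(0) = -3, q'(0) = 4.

q = -73*exp(-3*t)/36 - 35*exp(3*t)/36 + 5*t*exp(-3*t)/6

Characteristic equation r² - 9 = 0 factors as (r - 3)(r + 3) = 0, so r = 3, -3.
Hence q_h = C1*exp(3*t) + C2*exp(-3*t).
Since exp(-3*t) solves the homogeneous equation (r = -3 is a root of multiplicity 1), multiply the trial by t. Try q_p = A*t*exp(-3*t). Substituting into the equation and dividing by exp(-3*t) gives A = 5/6, so q_p = 5*t*exp(-3*t)/6.
General solution: q = C1*exp(3*t) + C2*exp(-3*t) + 5*t*exp(-3*t)/6.
Apply the initial conditions: q(0) = C1 + C2 = -3 and q'(0) = 5/6 - 3*C2 + 3*C1 = 4. Solving gives C1 = -35/36, C2 = -73/36.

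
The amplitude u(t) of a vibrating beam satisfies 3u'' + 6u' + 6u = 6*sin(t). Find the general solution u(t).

Divide through by 3: u'' + 2u' + 2u = 2*sin(t).
Characteristic equation r² + 2r + 2 = 0 has discriminant (2)² - 4·(2) = -4 < 0, so r = -1 ± i.
Hence u_h = C1*cos(t)*exp(-t) + C2*exp(-t)*sin(t).
Try u_p = A*cos(t) + B*sin(t). Substituting and equating the coefficients of cos(t) and sin(t) gives A = -4/5, B = 2/5, so u_p = -4*cos(t)/5 + 2*sin(t)/5.

u = -4*cos(t)/5 + 2*sin(t)/5 + C1*cos(t)*exp(-t) + C2*exp(-t)*sin(t)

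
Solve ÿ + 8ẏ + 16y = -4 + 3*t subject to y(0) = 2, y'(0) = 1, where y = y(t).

Characteristic equation r² + 8r + 16 = 0 has discriminant (8)² - 4·(16) = 0, so r = -4 is a repeated root.
Hence y_h = (C1 + C2*t)*exp(-4*t).
For the particular solution try y_p = A0 + A1*t. Substituting and matching coefficients of each power of t gives A0 = -11/32, A1 = 3/16, so y_p = -11/32 + 3*t/16.
General solution: y = -11/32 + 3*t/16 + C1*exp(-4*t) + C2*t*exp(-4*t).
Apply the initial conditions: y(0) = -11/32 + C1 = 2 and y'(0) = 3/16 + C2 - 4*C1 = 1. Solving gives C1 = 75/32, C2 = 163/16.

y = -11/32 + 3*t/16 + 75*exp(-4*t)/32 + 163*t*exp(-4*t)/16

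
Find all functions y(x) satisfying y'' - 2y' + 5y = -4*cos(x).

Characteristic equation r² - 2r + 5 = 0 has discriminant (-2)² - 4·(5) = -16 < 0, so r = 1 ± 2i.
Hence y_h = C1*cos(2*x)*exp(x) + C2*exp(x)*sin(2*x).
Try y_p = A*cos(x) + B*sin(x). Substituting and equating the coefficients of cos(x) and sin(x) gives A = -4/5, B = 2/5, so y_p = -4*cos(x)/5 + 2*sin(x)/5.

y = -4*cos(x)/5 + 2*sin(x)/5 + C1*cos(2*x)*exp(x) + C2*exp(x)*sin(2*x)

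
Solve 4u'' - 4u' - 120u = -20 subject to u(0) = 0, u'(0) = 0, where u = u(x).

u = 1/6 - 5*exp(6*x)/66 - exp(-5*x)/11

Divide through by 4: u'' - u' - 30u = -5.
Characteristic equation r² - r - 30 = 0 factors as (r - 6)(r + 5) = 0, so r = 6, -5.
Hence u_h = C1*exp(6*x) + C2*exp(-5*x).
For the particular solution try u_p = A0. Substituting and matching coefficients of each power of x gives A0 = 1/6, so u_p = 1/6.
General solution: u = 1/6 + C1*exp(6*x) + C2*exp(-5*x).
Apply the initial conditions: u(0) = 1/6 + C1 + C2 = 0 and u'(0) = -5*C2 + 6*C1 = 0. Solving gives C1 = -5/66, C2 = -1/11.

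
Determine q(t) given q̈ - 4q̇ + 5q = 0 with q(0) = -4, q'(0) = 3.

q = -4*cos(t)*exp(2*t) + 11*exp(2*t)*sin(t)

Characteristic equation r² - 4r + 5 = 0 has discriminant (-4)² - 4·(5) = -4 < 0, so r = 2 ± i.
Hence q_h = C1*cos(t)*exp(2*t) + C2*exp(2*t)*sin(t).
Apply the initial conditions: q(0) = C1 = -4 and q'(0) = C2 + 2*C1 = 3. Solving gives C1 = -4, C2 = 11.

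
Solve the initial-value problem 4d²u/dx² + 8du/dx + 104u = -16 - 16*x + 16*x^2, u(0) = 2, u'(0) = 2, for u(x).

Divide through by 4: u'' + 2u' + 26u = -4 - 4*x + 4*x^2.
Characteristic equation r² + 2r + 26 = 0 has discriminant (2)² - 4·(26) = -100 < 0, so r = -1 ± 5i.
Hence u_h = C1*cos(5*x)*exp(-x) + C2*exp(-x)*sin(5*x).
For the particular solution try u_p = A0 + A1*x + A2*x^2. Substituting and matching coefficients of each power of x gives A0 = -334/2197, A1 = -30/169, A2 = 2/13, so u_p = -334/2197 - 30*x/169 + 2*x^2/13.
General solution: u = -334/2197 - 30*x/169 + 2*x^2/13 + C1*cos(5*x)*exp(-x) + C2*exp(-x)*sin(5*x).
Apply the initial conditions: u(0) = -334/2197 + C1 = 2 and u'(0) = -30/169 - C1 + 5*C2 = 2. Solving gives C1 = 4728/2197, C2 = 9512/10985.

u = -334/2197 - 30*x/169 + 2*x**2/13 + 4728*cos(5*x)*exp(-x)/2197 + 9512*exp(-x)*sin(5*x)/10985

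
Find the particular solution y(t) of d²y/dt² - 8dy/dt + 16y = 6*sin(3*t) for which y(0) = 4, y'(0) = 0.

Characteristic equation r² - 8r + 16 = 0 has discriminant (-8)² - 4·(16) = 0, so r = 4 is a repeated root.
Hence y_h = (C1 + C2*t)*exp(4*t).
Try y_p = A*cos(3*t) + B*sin(3*t). Substituting and equating the coefficients of cos(3t) and sin(3t) gives A = 144/625, B = 42/625, so y_p = 42*sin(3*t)/625 + 144*cos(3*t)/625.
General solution: y = 42*sin(3*t)/625 + 144*cos(3*t)/625 + C1*exp(4*t) + C2*t*exp(4*t).
Apply the initial conditions: y(0) = 144/625 + C1 = 4 and y'(0) = 126/625 + C2 + 4*C1 = 0. Solving gives C1 = 2356/625, C2 = -382/25.

y = 42*sin(3*t)/625 + 144*cos(3*t)/625 + 2356*exp(4*t)/625 - 382*t*exp(4*t)/25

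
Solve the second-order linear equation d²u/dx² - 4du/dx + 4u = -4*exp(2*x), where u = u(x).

u = C1*exp(2*x) - 2*x**2*exp(2*x) + C2*x*exp(2*x)

Characteristic equation r² - 4r + 4 = 0 has discriminant (-4)² - 4·(4) = 0, so r = 2 is a repeated root.
Hence u_h = (C1 + C2*x)*exp(2*x).
Since exp(2*x) solves the homogeneous equation (r = 2 is a root of multiplicity 2), multiply the trial by x^2. Try u_p = A*x^2*exp(2*x). Substituting into the equation and dividing by exp(2*x) gives A = -2, so u_p = -2*x^2*exp(2*x).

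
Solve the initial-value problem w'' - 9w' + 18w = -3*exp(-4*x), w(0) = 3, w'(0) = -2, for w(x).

w = -113*exp(6*x)/30 - 3*exp(-4*x)/70 + 143*exp(3*x)/21

Characteristic equation r² - 9r + 18 = 0 factors as (r - 6)(r - 3) = 0, so r = 6, 3.
Hence w_h = C1*exp(6*x) + C2*exp(3*x).
Try w_p = A*exp(-4*x). Substituting into the equation and dividing by exp(-4*x) gives A = -3/70, so w_p = -3*exp(-4*x)/70.
General solution: w = -3*exp(-4*x)/70 + C1*exp(6*x) + C2*exp(3*x).
Apply the initial conditions: w(0) = -3/70 + C1 + C2 = 3 and w'(0) = 6/35 + 3*C2 + 6*C1 = -2. Solving gives C1 = -113/30, C2 = 143/21.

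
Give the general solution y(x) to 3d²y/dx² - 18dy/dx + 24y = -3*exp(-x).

y = -exp(-x)/15 + C1*exp(4*x) + C2*exp(2*x)

Divide through by 3: y'' - 6y' + 8y = -exp(-x).
Characteristic equation r² - 6r + 8 = 0 factors as (r - 4)(r - 2) = 0, so r = 4, 2.
Hence y_h = C1*exp(4*x) + C2*exp(2*x).
Try y_p = A*exp(-x). Substituting into the equation and dividing by exp(-x) gives A = -1/15, so y_p = -exp(-x)/15.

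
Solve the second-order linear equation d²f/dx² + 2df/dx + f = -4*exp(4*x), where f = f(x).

Characteristic equation r² + 2r + 1 = 0 has discriminant (2)² - 4·(1) = 0, so r = -1 is a repeated root.
Hence f_h = (C1 + C2*x)*exp(-x).
Try f_p = A*exp(4*x). Substituting into the equation and dividing by exp(4*x) gives A = -4/25, so f_p = -4*exp(4*x)/25.

f = -4*exp(4*x)/25 + C1*exp(-x) + C2*x*exp(-x)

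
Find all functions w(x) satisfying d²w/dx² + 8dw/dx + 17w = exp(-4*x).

Characteristic equation r² + 8r + 17 = 0 has discriminant (8)² - 4·(17) = -4 < 0, so r = -4 ± i.
Hence w_h = C1*cos(x)*exp(-4*x) + C2*exp(-4*x)*sin(x).
Try w_p = A*exp(-4*x). Substituting into the equation and dividing by exp(-4*x) gives A = 1, so w_p = exp(-4*x).

w = C1*cos(x)*exp(-4*x) + C2*exp(-4*x)*sin(x) + exp(-4*x)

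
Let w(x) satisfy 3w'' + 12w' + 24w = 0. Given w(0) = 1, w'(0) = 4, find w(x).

Divide through by 3: w'' + 4w' + 8w = 0.
Characteristic equation r² + 4r + 8 = 0 has discriminant (4)² - 4·(8) = -16 < 0, so r = -2 ± 2i.
Hence w_h = C1*cos(2*x)*exp(-2*x) + C2*exp(-2*x)*sin(2*x).
Apply the initial conditions: w(0) = C1 = 1 and w'(0) = -2*C1 + 2*C2 = 4. Solving gives C1 = 1, C2 = 3.

w = cos(2*x)*exp(-2*x) + 3*exp(-2*x)*sin(2*x)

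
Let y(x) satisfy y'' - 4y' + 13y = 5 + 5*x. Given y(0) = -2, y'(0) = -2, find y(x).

Characteristic equation r² - 4r + 13 = 0 has discriminant (-4)² - 4·(13) = -36 < 0, so r = 2 ± 3i.
Hence y_h = C1*cos(3*x)*exp(2*x) + C2*exp(2*x)*sin(3*x).
For the particular solution try y_p = A0 + A1*x. Substituting and matching coefficients of each power of x gives A0 = 85/169, A1 = 5/13, so y_p = 85/169 + 5*x/13.
General solution: y = 85/169 + 5*x/13 + C1*cos(3*x)*exp(2*x) + C2*exp(2*x)*sin(3*x).
Apply the initial conditions: y(0) = 85/169 + C1 = -2 and y'(0) = 5/13 + 2*C1 + 3*C2 = -2. Solving gives C1 = -423/169, C2 = 443/507.

y = 85/169 + 5*x/13 - 423*cos(3*x)*exp(2*x)/169 + 443*exp(2*x)*sin(3*x)/507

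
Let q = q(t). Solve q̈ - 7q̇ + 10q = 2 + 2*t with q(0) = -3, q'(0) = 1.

Characteristic equation r² - 7r + 10 = 0 factors as (r - 2)(r - 5) = 0, so r = 2, 5.
Hence q_h = C1*exp(2*t) + C2*exp(5*t).
For the particular solution try q_p = A0 + A1*t. Substituting and matching coefficients of each power of t gives A0 = 17/50, A1 = 1/5, so q_p = 17/50 + t/5.
General solution: q = 17/50 + t/5 + C1*exp(2*t) + C2*exp(5*t).
Apply the initial conditions: q(0) = 17/50 + C1 + C2 = -3 and q'(0) = 1/5 + 2*C1 + 5*C2 = 1. Solving gives C1 = -35/6, C2 = 187/75.

q = 17/50 - 35*exp(2*t)/6 + t/5 + 187*exp(5*t)/75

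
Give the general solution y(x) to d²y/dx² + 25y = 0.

Characteristic equation r² + 25 = 0 has discriminant (0)² - 4·(25) = -100 < 0, so r = ± 5i.
Hence y_h = C1*cos(5*x) + C2*sin(5*x).

y = C1*cos(5*x) + C2*sin(5*x)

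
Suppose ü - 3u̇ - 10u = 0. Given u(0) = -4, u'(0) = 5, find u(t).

u = -25*exp(-2*t)/7 - 3*exp(5*t)/7

Characteristic equation r² - 3r - 10 = 0 factors as (r + 2)(r - 5) = 0, so r = -2, 5.
Hence u_h = C1*exp(-2*t) + C2*exp(5*t).
Apply the initial conditions: u(0) = C1 + C2 = -4 and u'(0) = -2*C1 + 5*C2 = 5. Solving gives C1 = -25/7, C2 = -3/7.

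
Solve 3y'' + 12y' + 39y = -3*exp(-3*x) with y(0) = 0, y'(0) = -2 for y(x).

Divide through by 3: y'' + 4y' + 13y = -exp(-3*x).
Characteristic equation r² + 4r + 13 = 0 has discriminant (4)² - 4·(13) = -36 < 0, so r = -2 ± 3i.
Hence y_h = C1*cos(3*x)*exp(-2*x) + C2*exp(-2*x)*sin(3*x).
Try y_p = A*exp(-3*x). Substituting into the equation and dividing by exp(-3*x) gives A = -1/10, so y_p = -exp(-3*x)/10.
General solution: y = -exp(-3*x)/10 + C1*cos(3*x)*exp(-2*x) + C2*exp(-2*x)*sin(3*x).
Apply the initial conditions: y(0) = -1/10 + C1 = 0 and y'(0) = 3/10 - 2*C1 + 3*C2 = -2. Solving gives C1 = 1/10, C2 = -7/10.

y = -exp(-3*x)/10 - 7*exp(-2*x)*sin(3*x)/10 + cos(3*x)*exp(-2*x)/10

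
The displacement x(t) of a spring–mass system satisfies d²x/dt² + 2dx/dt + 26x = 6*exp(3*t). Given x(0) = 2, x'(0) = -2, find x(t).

x = 6*exp(3*t)/41 - 24*exp(-t)*sin(5*t)/205 + 76*cos(5*t)*exp(-t)/41

Characteristic equation r² + 2r + 26 = 0 has discriminant (2)² - 4·(26) = -100 < 0, so r = -1 ± 5i.
Hence x_h = C1*cos(5*t)*exp(-t) + C2*exp(-t)*sin(5*t).
Try x_p = A*exp(3*t). Substituting into the equation and dividing by exp(3*t) gives A = 6/41, so x_p = 6*exp(3*t)/41.
General solution: x = 6*exp(3*t)/41 + C1*cos(5*t)*exp(-t) + C2*exp(-t)*sin(5*t).
Apply the initial conditions: x(0) = 6/41 + C1 = 2 and x'(0) = 18/41 - C1 + 5*C2 = -2. Solving gives C1 = 76/41, C2 = -24/205.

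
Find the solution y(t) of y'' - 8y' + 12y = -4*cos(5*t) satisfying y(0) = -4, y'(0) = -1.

Characteristic equation r² - 8r + 12 = 0 factors as (r - 6)(r - 2) = 0, so r = 6, 2.
Hence y_h = C1*exp(6*t) + C2*exp(2*t).
Try y_p = A*cos(5*t) + B*sin(5*t). Substituting and equating the coefficients of cos(5t) and sin(5t) gives A = 52/1769, B = 160/1769, so y_p = 52*cos(5*t)/1769 + 160*sin(5*t)/1769.
General solution: y = 52*cos(5*t)/1769 + 160*sin(5*t)/1769 + C1*exp(6*t) + C2*exp(2*t).
Apply the initial conditions: y(0) = 52/1769 + C1 + C2 = -4 and y'(0) = 800/1769 + 2*C2 + 6*C1 = -1. Solving gives C1 = 403/244, C2 = -659/116.

y = -659*exp(2*t)/116 + 52*cos(5*t)/1769 + 160*sin(5*t)/1769 + 403*exp(6*t)/244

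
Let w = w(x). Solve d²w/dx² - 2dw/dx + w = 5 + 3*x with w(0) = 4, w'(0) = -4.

w = 11 - 7*exp(x) + 3*x

Characteristic equation r² - 2r + 1 = 0 has discriminant (-2)² - 4·(1) = 0, so r = 1 is a repeated root.
Hence w_h = (C1 + C2*x)*exp(x).
For the particular solution try w_p = A0 + A1*x. Substituting and matching coefficients of each power of x gives A0 = 11, A1 = 3, so w_p = 11 + 3*x.
General solution: w = 11 + 3*x + C1*exp(x) + C2*x*exp(x).
Apply the initial conditions: w(0) = 11 + C1 = 4 and w'(0) = 3 + C1 + C2 = -4. Solving gives C1 = -7, C2 = 0.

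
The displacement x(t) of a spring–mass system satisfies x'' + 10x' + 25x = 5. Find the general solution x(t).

Characteristic equation r² + 10r + 25 = 0 has discriminant (10)² - 4·(25) = 0, so r = -5 is a repeated root.
Hence x_h = (C1 + C2*t)*exp(-5*t).
For the particular solution try x_p = A0. Substituting and matching coefficients of each power of t gives A0 = 1/5, so x_p = 1/5.

x = 1/5 + C1*exp(-5*t) + C2*t*exp(-5*t)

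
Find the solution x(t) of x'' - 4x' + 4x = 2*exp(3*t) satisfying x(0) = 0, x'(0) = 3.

x = -2*exp(2*t) + 2*exp(3*t) + t*exp(2*t)

Characteristic equation r² - 4r + 4 = 0 has discriminant (-4)² - 4·(4) = 0, so r = 2 is a repeated root.
Hence x_h = (C1 + C2*t)*exp(2*t).
Try x_p = A*exp(3*t). Substituting into the equation and dividing by exp(3*t) gives A = 2, so x_p = 2*exp(3*t).
General solution: x = 2*exp(3*t) + C1*exp(2*t) + C2*t*exp(2*t).
Apply the initial conditions: x(0) = 2 + C1 = 0 and x'(0) = 6 + C2 + 2*C1 = 3. Solving gives C1 = -2, C2 = 1.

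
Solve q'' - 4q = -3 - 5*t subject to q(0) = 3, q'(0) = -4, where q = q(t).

q = 3/4 - 3*exp(2*t)/16 + 5*t/4 + 39*exp(-2*t)/16

Characteristic equation r² - 4 = 0 factors as (r + 2)(r - 2) = 0, so r = -2, 2.
Hence q_h = C1*exp(-2*t) + C2*exp(2*t).
For the particular solution try q_p = A0 + A1*t. Substituting and matching coefficients of each power of t gives A0 = 3/4, A1 = 5/4, so q_p = 3/4 + 5*t/4.
General solution: q = 3/4 + 5*t/4 + C1*exp(-2*t) + C2*exp(2*t).
Apply the initial conditions: q(0) = 3/4 + C1 + C2 = 3 and q'(0) = 5/4 - 2*C1 + 2*C2 = -4. Solving gives C1 = 39/16, C2 = -3/16.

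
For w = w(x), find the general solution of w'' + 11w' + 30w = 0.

Characteristic equation r² + 11r + 30 = 0 factors as (r + 5)(r + 6) = 0, so r = -5, -6.
Hence w_h = C1*exp(-5*x) + C2*exp(-6*x).

w = C1*exp(-5*x) + C2*exp(-6*x)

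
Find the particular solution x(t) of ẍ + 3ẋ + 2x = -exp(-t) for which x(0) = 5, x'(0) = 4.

x = -10*exp(-2*t) + 15*exp(-t) - t*exp(-t)

Characteristic equation r² + 3r + 2 = 0 factors as (r + 2)(r + 1) = 0, so r = -2, -1.
Hence x_h = C1*exp(-2*t) + C2*exp(-t).
Since exp(-t) solves the homogeneous equation (r = -1 is a root of multiplicity 1), multiply the trial by t. Try x_p = A*t*exp(-t). Substituting into the equation and dividing by exp(-t) gives A = -1, so x_p = -t*exp(-t).
General solution: x = C1*exp(-2*t) + C2*exp(-t) - t*exp(-t).
Apply the initial conditions: x(0) = C1 + C2 = 5 and x'(0) = -1 - C2 - 2*C1 = 4. Solving gives C1 = -10, C2 = 15.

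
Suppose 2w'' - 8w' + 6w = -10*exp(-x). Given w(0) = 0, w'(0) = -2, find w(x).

Divide through by 2: w'' - 4w' + 3w = -5*exp(-x).
Characteristic equation r² - 4r + 3 = 0 factors as (r - 3)(r - 1) = 0, so r = 3, 1.
Hence w_h = C1*exp(3*x) + C2*exp(x).
Try w_p = A*exp(-x). Substituting into the equation and dividing by exp(-x) gives A = -5/8, so w_p = -5*exp(-x)/8.
General solution: w = -5*exp(-x)/8 + C1*exp(3*x) + C2*exp(x).
Apply the initial conditions: w(0) = -5/8 + C1 + C2 = 0 and w'(0) = 5/8 + C2 + 3*C1 = -2. Solving gives C1 = -13/8, C2 = 9/4.

w = -13*exp(3*x)/8 - 5*exp(-x)/8 + 9*exp(x)/4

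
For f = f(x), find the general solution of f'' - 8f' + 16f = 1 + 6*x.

Characteristic equation r² - 8r + 16 = 0 has discriminant (-8)² - 4·(16) = 0, so r = 4 is a repeated root.
Hence f_h = (C1 + C2*x)*exp(4*x).
For the particular solution try f_p = A0 + A1*x. Substituting and matching coefficients of each power of x gives A0 = 1/4, A1 = 3/8, so f_p = 1/4 + 3*x/8.

f = 1/4 + 3*x/8 + C1*exp(4*x) + C2*x*exp(4*x)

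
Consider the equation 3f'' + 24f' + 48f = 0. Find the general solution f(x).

Divide through by 3: f'' + 8f' + 16f = 0.
Characteristic equation r² + 8r + 16 = 0 has discriminant (8)² - 4·(16) = 0, so r = -4 is a repeated root.
Hence f_h = (C1 + C2*x)*exp(-4*x).

f = C1*exp(-4*x) + C2*x*exp(-4*x)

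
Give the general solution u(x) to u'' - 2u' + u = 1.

Characteristic equation r² - 2r + 1 = 0 has discriminant (-2)² - 4·(1) = 0, so r = 1 is a repeated root.
Hence u_h = (C1 + C2*x)*exp(x).
For the particular solution try u_p = A0. Substituting and matching coefficients of each power of x gives A0 = 1, so u_p = 1.

u = 1 + C1*exp(x) + C2*x*exp(x)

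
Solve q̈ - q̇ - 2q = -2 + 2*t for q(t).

q = 3/2 - t + C1*exp(-t) + C2*exp(2*t)

Characteristic equation r² - r - 2 = 0 factors as (r + 1)(r - 2) = 0, so r = -1, 2.
Hence q_h = C1*exp(-t) + C2*exp(2*t).
For the particular solution try q_p = A0 + A1*t. Substituting and matching coefficients of each power of t gives A0 = 3/2, A1 = -1, so q_p = 3/2 - t.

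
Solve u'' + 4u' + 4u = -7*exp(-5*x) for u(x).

u = -7*exp(-5*x)/9 + C1*exp(-2*x) + C2*x*exp(-2*x)

Characteristic equation r² + 4r + 4 = 0 has discriminant (4)² - 4·(4) = 0, so r = -2 is a repeated root.
Hence u_h = (C1 + C2*x)*exp(-2*x).
Try u_p = A*exp(-5*x). Substituting into the equation and dividing by exp(-5*x) gives A = -7/9, so u_p = -7*exp(-5*x)/9.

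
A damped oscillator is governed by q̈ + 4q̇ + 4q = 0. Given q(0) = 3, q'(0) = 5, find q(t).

q = 3*exp(-2*t) + 11*t*exp(-2*t)

Characteristic equation r² + 4r + 4 = 0 has discriminant (4)² - 4·(4) = 0, so r = -2 is a repeated root.
Hence q_h = (C1 + C2*t)*exp(-2*t).
Apply the initial conditions: q(0) = C1 = 3 and q'(0) = C2 - 2*C1 = 5. Solving gives C1 = 3, C2 = 11.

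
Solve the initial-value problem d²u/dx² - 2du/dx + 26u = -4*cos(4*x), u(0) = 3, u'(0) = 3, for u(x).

u = -10*cos(4*x)/41 + 8*sin(4*x)/41 - 42*exp(x)*sin(5*x)/205 + 133*cos(5*x)*exp(x)/41

Characteristic equation r² - 2r + 26 = 0 has discriminant (-2)² - 4·(26) = -100 < 0, so r = 1 ± 5i.
Hence u_h = C1*cos(5*x)*exp(x) + C2*exp(x)*sin(5*x).
Try u_p = A*cos(4*x) + B*sin(4*x). Substituting and equating the coefficients of cos(4x) and sin(4x) gives A = -10/41, B = 8/41, so u_p = -10*cos(4*x)/41 + 8*sin(4*x)/41.
General solution: u = -10*cos(4*x)/41 + 8*sin(4*x)/41 + C1*cos(5*x)*exp(x) + C2*exp(x)*sin(5*x).
Apply the initial conditions: u(0) = -10/41 + C1 = 3 and u'(0) = 32/41 + C1 + 5*C2 = 3. Solving gives C1 = 133/41, C2 = -42/205.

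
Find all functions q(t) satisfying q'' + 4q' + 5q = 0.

Characteristic equation r² + 4r + 5 = 0 has discriminant (4)² - 4·(5) = -4 < 0, so r = -2 ± i.
Hence q_h = C1*cos(t)*exp(-2*t) + C2*exp(-2*t)*sin(t).

q = C1*cos(t)*exp(-2*t) + C2*exp(-2*t)*sin(t)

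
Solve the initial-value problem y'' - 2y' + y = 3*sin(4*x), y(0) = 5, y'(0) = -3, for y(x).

Characteristic equation r² - 2r + 1 = 0 has discriminant (-2)² - 4·(1) = 0, so r = 1 is a repeated root.
Hence y_h = (C1 + C2*x)*exp(x).
Try y_p = A*cos(4*x) + B*sin(4*x). Substituting and equating the coefficients of cos(4x) and sin(4x) gives A = 24/289, B = -45/289, so y_p = -45*sin(4*x)/289 + 24*cos(4*x)/289.
General solution: y = -45*sin(4*x)/289 + 24*cos(4*x)/289 + C1*exp(x) + C2*x*exp(x).
Apply the initial conditions: y(0) = 24/289 + C1 = 5 and y'(0) = -180/289 + C1 + C2 = -3. Solving gives C1 = 1421/289, C2 = -124/17.

y = -45*sin(4*x)/289 + 24*cos(4*x)/289 + 1421*exp(x)/289 - 124*x*exp(x)/17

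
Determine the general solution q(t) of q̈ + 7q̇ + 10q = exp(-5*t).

Characteristic equation r² + 7r + 10 = 0 factors as (r + 5)(r + 2) = 0, so r = -5, -2.
Hence q_h = C1*exp(-5*t) + C2*exp(-2*t).
Since exp(-5*t) solves the homogeneous equation (r = -5 is a root of multiplicity 1), multiply the trial by t. Try q_p = A*t*exp(-5*t). Substituting into the equation and dividing by exp(-5*t) gives A = -1/3, so q_p = -t*exp(-5*t)/3.

q = C1*exp(-5*t) + C2*exp(-2*t) - t*exp(-5*t)/3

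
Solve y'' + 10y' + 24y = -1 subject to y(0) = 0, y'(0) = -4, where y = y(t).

y = -1/24 - 15*exp(-4*t)/8 + 23*exp(-6*t)/12

Characteristic equation r² + 10r + 24 = 0 factors as (r + 6)(r + 4) = 0, so r = -6, -4.
Hence y_h = C1*exp(-6*t) + C2*exp(-4*t).
For the particular solution try y_p = A0. Substituting and matching coefficients of each power of t gives A0 = -1/24, so y_p = -1/24.
General solution: y = -1/24 + C1*exp(-6*t) + C2*exp(-4*t).
Apply the initial conditions: y(0) = -1/24 + C1 + C2 = 0 and y'(0) = -6*C1 - 4*C2 = -4. Solving gives C1 = 23/12, C2 = -15/8.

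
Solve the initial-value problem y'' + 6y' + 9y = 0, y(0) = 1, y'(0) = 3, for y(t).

y = 6*t*exp(-3*t) + exp(-3*t)

Characteristic equation r² + 6r + 9 = 0 has discriminant (6)² - 4·(9) = 0, so r = -3 is a repeated root.
Hence y_h = (C1 + C2*t)*exp(-3*t).
Apply the initial conditions: y(0) = C1 = 1 and y'(0) = C2 - 3*C1 = 3. Solving gives C1 = 1, C2 = 6.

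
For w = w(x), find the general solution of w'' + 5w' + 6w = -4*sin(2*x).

Characteristic equation r² + 5r + 6 = 0 factors as (r + 2)(r + 3) = 0, so r = -2, -3.
Hence w_h = C1*exp(-2*x) + C2*exp(-3*x).
Try w_p = A*cos(2*x) + B*sin(2*x). Substituting and equating the coefficients of cos(2x) and sin(2x) gives A = 5/13, B = -1/13, so w_p = -sin(2*x)/13 + 5*cos(2*x)/13.

w = -sin(2*x)/13 + 5*cos(2*x)/13 + C1*exp(-2*x) + C2*exp(-3*x)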